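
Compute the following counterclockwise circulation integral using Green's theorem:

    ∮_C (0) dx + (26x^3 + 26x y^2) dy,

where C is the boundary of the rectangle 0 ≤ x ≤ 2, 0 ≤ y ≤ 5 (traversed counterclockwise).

Green's theorem converts the closed line integral into a double integral over the enclosed region D:

    ∮_C P dx + Q dy = ∬_D (∂Q/∂x - ∂P/∂y) dA.

Here P = 0, Q = 26x^3 + 26x y^2, so

    ∂Q/∂x = 78x^2 + 26y^2,    ∂P/∂y = 0,
    ∂Q/∂x - ∂P/∂y = 78x^2 + 26y^2.

D is the region 0 ≤ x ≤ 2, 0 ≤ y ≤ 5. Evaluating the double integral:

    ∬_D (78x^2 + 26y^2) dA = ∫_0^{2} ∫_0^{5} (78x^2 + 26y^2) dy dx.

Inner (y from 0 to 5): 390x^2 + 3250/3.
Outer (x from 0 to 2): 9620/3.

Therefore ∮_C P dx + Q dy = 9620/3.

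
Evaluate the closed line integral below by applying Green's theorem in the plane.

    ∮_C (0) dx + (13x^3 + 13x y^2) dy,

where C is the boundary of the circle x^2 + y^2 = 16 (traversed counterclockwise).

Green's theorem converts the closed line integral into a double integral over the enclosed region D:

    ∮_C P dx + Q dy = ∬_D (∂Q/∂x - ∂P/∂y) dA.

Here P = 0, Q = 13x^3 + 13x y^2, so

    ∂Q/∂x = 39x^2 + 13y^2,    ∂P/∂y = 0,
    ∂Q/∂x - ∂P/∂y = 39x^2 + 13y^2.

D is the region x^2 + y^2 ≤ 16. Evaluating the double integral:

In polar coordinates (x = r cos θ, y = r sin θ, dA = r dr dθ) the integrand becomes 13r^2(cos(2θ) + 2), so

    ∬_D (39x^2 + 13y^2) dA = ∫_0^{2π} ∫_0^{4} (13r^2(cos(2θ) + 2)) · r dr dθ.

Inner (r from 0 to 4): 832cos(2θ) + 1664.
Outer (θ from 0 to 2π): 3328π.

Therefore ∮_C P dx + Q dy = 3328π.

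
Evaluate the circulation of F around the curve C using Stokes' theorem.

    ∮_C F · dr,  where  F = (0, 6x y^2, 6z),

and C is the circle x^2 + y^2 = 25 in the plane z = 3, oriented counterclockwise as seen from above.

Let S be the flat disk x^2 + y^2 ≤ 25 in the plane z = 3, with upward unit normal n̂ = ẑ. By Stokes' theorem,

    ∮_C F · dr = ∬_S (∇ × F) · n̂ dS = ∬_D (curl F)_z dA,

where D is the disk x^2 + y^2 ≤ 25.

Compute the curl of F = (0, 6x y^2, 6z):
    (∇ × F)_x = ∂F_z/∂y - ∂F_y/∂z = 0,
    (∇ × F)_y = ∂F_x/∂z - ∂F_z/∂x = 0,
    (∇ × F)_z = ∂F_y/∂x - ∂F_x/∂y = 6y^2.

On z = 3, (curl F)_z = 6y^2.

Convert to polar (x = r cos θ, y = r sin θ, dA = r dr dθ); the integrand becomes 6r^2sin(θ)^2, so

    ∬_D (curl F)_z dA = ∫_0^{2π} ∫_0^{5} (6r^2sin(θ)^2) · r dr dθ.

Inner (r from 0 to 5): 1875sin(θ)^2/2.
Outer (θ from 0 to 2π): 1875π/2.

Therefore ∮_C F · dr = 1875π/2.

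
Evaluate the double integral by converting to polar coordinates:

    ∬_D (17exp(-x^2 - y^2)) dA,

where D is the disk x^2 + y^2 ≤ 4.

The region D is 0 ≤ r ≤ 2, 0 ≤ θ ≤ 2π in polar coordinates, where x = r cos(θ), y = r sin(θ), and dA = r dr dθ.

Under the substitution, the integrand becomes 17exp(-r^2), so

    ∬_D (17exp(-x^2 - y^2)) dA = ∫_{0}^{2π} ∫_{0}^{2} (17exp(-r^2)) · r dr dθ.

Inner integral (in r): ∫_{0}^{2} (17exp(-r^2)) · r dr = 17/2 - 17exp(-4)/2.

Outer integral (in θ): ∫_{0}^{2π} (17/2 - 17exp(-4)/2) dθ = -17π exp(-4) + 17π.

Therefore ∬_D (17exp(-x^2 - y^2)) dA = -17π exp(-4) + 17π.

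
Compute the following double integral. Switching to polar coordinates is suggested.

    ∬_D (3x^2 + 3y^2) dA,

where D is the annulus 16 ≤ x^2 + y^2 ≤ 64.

The region D is 4 ≤ r ≤ 8, 0 ≤ θ ≤ 2π in polar coordinates, where x = r cos(θ), y = r sin(θ), and dA = r dr dθ.

Under the substitution, the integrand becomes 3r^2, so

    ∬_D (3x^2 + 3y^2) dA = ∫_{0}^{2π} ∫_{4}^{8} (3r^2) · r dr dθ.

Inner integral (in r): ∫_{4}^{8} (3r^2) · r dr = 2880.

Outer integral (in θ): ∫_{0}^{2π} (2880) dθ = 5760π.

Therefore ∬_D (3x^2 + 3y^2) dA = 5760π.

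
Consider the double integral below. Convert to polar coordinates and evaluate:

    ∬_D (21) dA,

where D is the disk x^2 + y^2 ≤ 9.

The region D is 0 ≤ r ≤ 3, 0 ≤ θ ≤ 2π in polar coordinates, where x = r cos(θ), y = r sin(θ), and dA = r dr dθ.

Under the substitution, the integrand becomes 21, so

    ∬_D (21) dA = ∫_{0}^{2π} ∫_{0}^{3} (21) · r dr dθ.

Inner integral (in r): ∫_{0}^{3} (21) · r dr = 189/2.

Outer integral (in θ): ∫_{0}^{2π} (189/2) dθ = 189π.

Therefore ∬_D (21) dA = 189π.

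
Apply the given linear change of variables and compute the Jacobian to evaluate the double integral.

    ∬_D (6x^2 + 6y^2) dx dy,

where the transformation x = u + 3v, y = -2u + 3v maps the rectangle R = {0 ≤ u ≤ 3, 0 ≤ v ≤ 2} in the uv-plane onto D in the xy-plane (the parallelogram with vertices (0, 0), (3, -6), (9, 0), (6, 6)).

Compute the Jacobian determinant of (x, y) with respect to (u, v):

    ∂(x,y)/∂(u,v) = | 1  3 | = (1)(3) - (3)(-2) = 9.
                   | -2  3 |

Its absolute value is |J| = 9 (the area scaling factor).

Substituting x = u + 3v, y = -2u + 3v into the integrand,

    6x^2 + 6y^2 → 30u^2 - 36u v + 108v^2,

so the integral becomes

    ∬_R (30u^2 - 36u v + 108v^2) · |J| du dv = ∫_0^3 ∫_0^2 (270u^2 - 324u v + 972v^2) dv du.

Inner (v): 540u^2 - 648u + 2592.
Outer (u): 9720.

Therefore ∬_D (6x^2 + 6y^2) dx dy = 9720.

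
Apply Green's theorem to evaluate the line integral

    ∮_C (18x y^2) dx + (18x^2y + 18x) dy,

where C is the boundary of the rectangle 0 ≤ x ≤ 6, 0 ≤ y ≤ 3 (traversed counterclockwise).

Green's theorem converts the closed line integral into a double integral over the enclosed region D:

    ∮_C P dx + Q dy = ∬_D (∂Q/∂x - ∂P/∂y) dA.

Here P = 18x y^2, Q = 18x^2y + 18x, so

    ∂Q/∂x = 36x y + 18,    ∂P/∂y = 36x y,
    ∂Q/∂x - ∂P/∂y = 18.

D is the region 0 ≤ x ≤ 6, 0 ≤ y ≤ 3. Evaluating the double integral:

    ∬_D (18) dA = ∫_0^{6} ∫_0^{3} (18) dy dx.

Inner (y from 0 to 3): 54.
Outer (x from 0 to 6): 324.

Therefore ∮_C P dx + Q dy = 324.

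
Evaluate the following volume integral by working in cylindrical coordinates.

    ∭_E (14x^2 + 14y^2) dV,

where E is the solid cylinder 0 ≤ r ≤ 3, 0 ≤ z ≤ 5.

In cylindrical coordinates, x = r cos(θ), y = r sin(θ), z = z, and dV = r dr dθ dz.

The integrand becomes 14r^2, so

    ∭_E (14x^2 + 14y^2) dV = ∫_{0}^{2π} ∫_{0}^{3} ∫_{0}^{5} (14r^2) · r dz dr dθ.

Inner (z): 70r^3.
Middle (r from 0 to 3): 2835/2.
Outer (θ): 2835π.

Therefore the triple integral equals 2835π.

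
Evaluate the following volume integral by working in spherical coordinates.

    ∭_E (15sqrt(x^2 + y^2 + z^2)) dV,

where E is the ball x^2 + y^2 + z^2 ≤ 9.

In spherical coordinates, x = ρ sin(φ) cos(θ), y = ρ sin(φ) sin(θ), z = ρ cos(φ), and dV = ρ^2 sin(φ) dρ dφ dθ.

The integrand becomes 15ρ, so

    ∭_E (15sqrt(x^2 + y^2 + z^2)) dV = ∫_{0}^{2π} ∫_{0}^{π} ∫_{0}^{3} (15ρ) · ρ^2 sin(φ) dρ dφ dθ.

Inner (ρ): 1215sin(φ)/4.
Middle (φ): 1215/2.
Outer (θ): 1215π.

Therefore the triple integral equals 1215π.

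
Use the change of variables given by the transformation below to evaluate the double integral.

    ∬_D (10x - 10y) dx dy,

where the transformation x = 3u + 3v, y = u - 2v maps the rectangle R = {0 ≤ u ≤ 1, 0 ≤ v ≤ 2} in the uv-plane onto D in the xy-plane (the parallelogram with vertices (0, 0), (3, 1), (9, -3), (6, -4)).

Compute the Jacobian determinant of (x, y) with respect to (u, v):

    ∂(x,y)/∂(u,v) = | 3  3 | = (3)(-2) - (3)(1) = -9.
                   | 1  -2 |

Its absolute value is |J| = 9 (the area scaling factor).

Substituting x = 3u + 3v, y = u - 2v into the integrand,

    10x - 10y → 20u + 50v,

so the integral becomes

    ∬_R (20u + 50v) · |J| du dv = ∫_0^1 ∫_0^2 (180u + 450v) dv du.

Inner (v): 360u + 900.
Outer (u): 1080.

Therefore ∬_D (10x - 10y) dx dy = 1080.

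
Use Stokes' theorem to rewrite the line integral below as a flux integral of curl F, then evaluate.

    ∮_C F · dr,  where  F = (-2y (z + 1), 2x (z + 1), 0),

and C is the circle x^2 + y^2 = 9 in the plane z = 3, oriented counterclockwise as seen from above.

Let S be the flat disk x^2 + y^2 ≤ 9 in the plane z = 3, with upward unit normal n̂ = ẑ. By Stokes' theorem,

    ∮_C F · dr = ∬_S (∇ × F) · n̂ dS = ∬_D (curl F)_z dA,

where D is the disk x^2 + y^2 ≤ 9.

Compute the curl of F = (-2y (z + 1), 2x (z + 1), 0):
    (∇ × F)_x = ∂F_z/∂y - ∂F_y/∂z = -2x,
    (∇ × F)_y = ∂F_x/∂z - ∂F_z/∂x = -2y,
    (∇ × F)_z = ∂F_y/∂x - ∂F_x/∂y = 4z + 4.

On z = 3, (curl F)_z = 16.

Convert to polar (x = r cos θ, y = r sin θ, dA = r dr dθ); the integrand becomes 16, so

    ∬_D (curl F)_z dA = ∫_0^{2π} ∫_0^{3} (16) · r dr dθ.

Inner (r from 0 to 3): 72.
Outer (θ from 0 to 2π): 144π.

Therefore ∮_C F · dr = 144π.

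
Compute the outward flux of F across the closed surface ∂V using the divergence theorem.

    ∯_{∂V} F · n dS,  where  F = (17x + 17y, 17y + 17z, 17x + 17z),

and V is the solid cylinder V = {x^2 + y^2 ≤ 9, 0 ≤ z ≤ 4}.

By the divergence theorem,

    ∯_{∂V} F · n dS = ∭_V (∇ · F) dV.

Compute the divergence:
    ∇ · F = ∂F_x/∂x + ∂F_y/∂y + ∂F_z/∂z = 17 + 17 + 17 = 51.

In cylindrical coordinates, x = r cos(θ), y = r sin(θ), z = z, dV = r dr dθ dz, with 0 ≤ r ≤ 3, 0 ≤ θ ≤ 2π, 0 ≤ z ≤ 4.

The integrand, after substitution and multiplying by the volume element, becomes (51) · r, so

    ∭_V (∇·F) dV = ∫_0^{2π} ∫_0^{3} ∫_0^{4} (51) · r dz dr dθ.

Inner (z from 0 to 4): 204r.
Middle (r from 0 to 3): 918.
Outer (θ from 0 to 2π): 1836π.

Therefore ∯_{∂V} F · n dS = 1836π.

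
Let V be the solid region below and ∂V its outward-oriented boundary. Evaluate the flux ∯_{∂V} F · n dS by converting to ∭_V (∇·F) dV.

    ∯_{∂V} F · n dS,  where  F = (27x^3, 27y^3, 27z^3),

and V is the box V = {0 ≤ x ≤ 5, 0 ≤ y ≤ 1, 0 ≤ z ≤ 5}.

By the divergence theorem,

    ∯_{∂V} F · n dS = ∭_V (∇ · F) dV.

Compute the divergence:
    ∇ · F = ∂F_x/∂x + ∂F_y/∂y + ∂F_z/∂z = 81x^2 + 81y^2 + 81z^2.

V is a rectangular box, so dV = dx dy dz with 0 ≤ x ≤ 5, 0 ≤ y ≤ 1, 0 ≤ z ≤ 5.

Integrate (81x^2 + 81y^2 + 81z^2) over V as an iterated integral:

    ∭_V (∇·F) dV = ∫_0^{5} ∫_0^{1} ∫_0^{5} (81x^2 + 81y^2 + 81z^2) dz dy dx.

Inner (z from 0 to 5): 405x^2 + 405y^2 + 3375.
Middle (y from 0 to 1): 405x^2 + 3510.
Outer (x from 0 to 5): 34425.

Therefore ∯_{∂V} F · n dS = 34425.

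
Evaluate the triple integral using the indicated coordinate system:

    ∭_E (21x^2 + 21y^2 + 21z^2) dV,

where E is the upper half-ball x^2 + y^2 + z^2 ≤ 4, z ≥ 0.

In spherical coordinates, x = ρ sin(φ) cos(θ), y = ρ sin(φ) sin(θ), z = ρ cos(φ), and dV = ρ^2 sin(φ) dρ dφ dθ.

The integrand becomes 21ρ^2, so

    ∭_E (21x^2 + 21y^2 + 21z^2) dV = ∫_{0}^{2π} ∫_{0}^{π/2} ∫_{0}^{2} (21ρ^2) · ρ^2 sin(φ) dρ dφ dθ.

Inner (ρ): 672sin(φ)/5.
Middle (φ): 672/5.
Outer (θ): 1344π/5.

Therefore the triple integral equals 1344π/5.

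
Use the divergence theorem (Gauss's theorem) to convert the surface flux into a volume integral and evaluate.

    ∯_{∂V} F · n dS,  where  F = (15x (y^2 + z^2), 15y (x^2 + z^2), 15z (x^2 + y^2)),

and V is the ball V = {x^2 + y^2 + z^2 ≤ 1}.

By the divergence theorem,

    ∯_{∂V} F · n dS = ∭_V (∇ · F) dV.

Compute the divergence:
    ∇ · F = ∂F_x/∂x + ∂F_y/∂y + ∂F_z/∂z = 15y^2 + 15z^2 + 15x^2 + 15z^2 + 15x^2 + 15y^2 = 30x^2 + 30y^2 + 30z^2.

In spherical coordinates, x = ρ sin(φ) cos(θ), y = ρ sin(φ) sin(θ), z = ρ cos(φ), dV = ρ^2 sin(φ) dρ dφ dθ, with 0 ≤ ρ ≤ 1, 0 ≤ φ ≤ π, 0 ≤ θ ≤ 2π.

The integrand, after substitution and multiplying by the volume element, becomes (30ρ^2) · ρ^2 sin(φ), so

    ∭_V (∇·F) dV = ∫_0^{2π} ∫_0^{π} ∫_0^{1} (30ρ^2) · ρ^2 sin(φ) dρ dφ dθ.

Inner (ρ from 0 to 1): 6sin(φ).
Middle (φ from 0 to π): 12.
Outer (θ from 0 to 2π): 24π.

Therefore ∯_{∂V} F · n dS = 24π.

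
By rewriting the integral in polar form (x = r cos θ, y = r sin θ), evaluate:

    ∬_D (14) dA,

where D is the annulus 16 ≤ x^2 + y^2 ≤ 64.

The region D is 4 ≤ r ≤ 8, 0 ≤ θ ≤ 2π in polar coordinates, where x = r cos(θ), y = r sin(θ), and dA = r dr dθ.

Under the substitution, the integrand becomes 14, so

    ∬_D (14) dA = ∫_{0}^{2π} ∫_{4}^{8} (14) · r dr dθ.

Inner integral (in r): ∫_{4}^{8} (14) · r dr = 336.

Outer integral (in θ): ∫_{0}^{2π} (336) dθ = 672π.

Therefore ∬_D (14) dA = 672π.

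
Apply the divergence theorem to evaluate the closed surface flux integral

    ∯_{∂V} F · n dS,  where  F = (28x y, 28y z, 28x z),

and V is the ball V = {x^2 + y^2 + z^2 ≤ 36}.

By the divergence theorem,

    ∯_{∂V} F · n dS = ∭_V (∇ · F) dV.

Compute the divergence:
    ∇ · F = ∂F_x/∂x + ∂F_y/∂y + ∂F_z/∂z = 28y + 28z + 28x = 28x + 28y + 28z.

In spherical coordinates, x = ρ sin(φ) cos(θ), y = ρ sin(φ) sin(θ), z = ρ cos(φ), dV = ρ^2 sin(φ) dρ dφ dθ, with 0 ≤ ρ ≤ 6, 0 ≤ φ ≤ π, 0 ≤ θ ≤ 2π.

The integrand, after substitution and multiplying by the volume element, becomes (28ρ (sqrt(2)sin(φ)sin(θ + π/4) + cos(φ))) · ρ^2 sin(φ), so

    ∭_V (∇·F) dV = ∫_0^{2π} ∫_0^{π} ∫_0^{6} (28ρ (sqrt(2)sin(φ)sin(θ + π/4) + cos(φ))) · ρ^2 sin(φ) dρ dφ dθ.

Inner (ρ from 0 to 6): 9072(sqrt(2)sin(φ)sin(θ + π/4) + cos(φ))sin(φ).
Middle (φ from 0 to π): 4536sqrt(2)π sin(θ + π/4).
Outer (θ from 0 to 2π): 0.

Therefore ∯_{∂V} F · n dS = 0.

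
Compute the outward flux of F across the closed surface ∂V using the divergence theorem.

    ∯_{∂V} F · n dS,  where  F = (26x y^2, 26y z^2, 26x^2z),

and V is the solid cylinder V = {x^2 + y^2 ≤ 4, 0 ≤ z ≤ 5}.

By the divergence theorem,

    ∯_{∂V} F · n dS = ∭_V (∇ · F) dV.

Compute the divergence:
    ∇ · F = ∂F_x/∂x + ∂F_y/∂y + ∂F_z/∂z = 26y^2 + 26z^2 + 26x^2 = 26x^2 + 26y^2 + 26z^2.

In cylindrical coordinates, x = r cos(θ), y = r sin(θ), z = z, dV = r dr dθ dz, with 0 ≤ r ≤ 2, 0 ≤ θ ≤ 2π, 0 ≤ z ≤ 5.

The integrand, after substitution and multiplying by the volume element, becomes (26r^2 + 26z^2) · r, so

    ∭_V (∇·F) dV = ∫_0^{2π} ∫_0^{2} ∫_0^{5} (26r^2 + 26z^2) · r dz dr dθ.

Inner (z from 0 to 5): 130r (r^2 + 25/3).
Middle (r from 0 to 2): 8060/3.
Outer (θ from 0 to 2π): 16120π/3.

Therefore ∯_{∂V} F · n dS = 16120π/3.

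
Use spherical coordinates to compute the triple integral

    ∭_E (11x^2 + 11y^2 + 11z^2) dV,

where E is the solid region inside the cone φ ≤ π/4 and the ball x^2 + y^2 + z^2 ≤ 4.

In spherical coordinates, x = ρ sin(φ) cos(θ), y = ρ sin(φ) sin(θ), z = ρ cos(φ), and dV = ρ^2 sin(φ) dρ dφ dθ.

The integrand becomes 11ρ^2, so

    ∭_E (11x^2 + 11y^2 + 11z^2) dV = ∫_{0}^{2π} ∫_{0}^{π/4} ∫_{0}^{2} (11ρ^2) · ρ^2 sin(φ) dρ dφ dθ.

Inner (ρ): 352sin(φ)/5.
Middle (φ): 352/5 - 176sqrt(2)/5.
Outer (θ): 352π (2 - sqrt(2))/5.

Therefore the triple integral equals 352π (2 - sqrt(2))/5.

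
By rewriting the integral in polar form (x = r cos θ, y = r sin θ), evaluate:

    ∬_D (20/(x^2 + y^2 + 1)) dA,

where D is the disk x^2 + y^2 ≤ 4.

The region D is 0 ≤ r ≤ 2, 0 ≤ θ ≤ 2π in polar coordinates, where x = r cos(θ), y = r sin(θ), and dA = r dr dθ.

Under the substitution, the integrand becomes 20/(r^2 + 1), so

    ∬_D (20/(x^2 + y^2 + 1)) dA = ∫_{0}^{2π} ∫_{0}^{2} (20/(r^2 + 1)) · r dr dθ.

Inner integral (in r): ∫_{0}^{2} (20/(r^2 + 1)) · r dr = log(9765625).

Outer integral (in θ): ∫_{0}^{2π} (log(9765625)) dθ = 20π log(5).

Therefore ∬_D (20/(x^2 + y^2 + 1)) dA = 20π log(5).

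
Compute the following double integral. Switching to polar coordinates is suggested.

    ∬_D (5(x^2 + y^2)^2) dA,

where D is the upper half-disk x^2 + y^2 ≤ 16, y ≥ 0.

The region D is 0 ≤ r ≤ 4, 0 ≤ θ ≤ π in polar coordinates, where x = r cos(θ), y = r sin(θ), and dA = r dr dθ.

Under the substitution, the integrand becomes 5r^4, so

    ∬_D (5(x^2 + y^2)^2) dA = ∫_{0}^{π} ∫_{0}^{4} (5r^4) · r dr dθ.

Inner integral (in r): ∫_{0}^{4} (5r^4) · r dr = 10240/3.

Outer integral (in θ): ∫_{0}^{π} (10240/3) dθ = 10240π/3.

Therefore ∬_D (5(x^2 + y^2)^2) dA = 10240π/3.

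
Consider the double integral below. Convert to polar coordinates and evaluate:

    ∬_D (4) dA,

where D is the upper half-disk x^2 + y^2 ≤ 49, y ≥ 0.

The region D is 0 ≤ r ≤ 7, 0 ≤ θ ≤ π in polar coordinates, where x = r cos(θ), y = r sin(θ), and dA = r dr dθ.

Under the substitution, the integrand becomes 4, so

    ∬_D (4) dA = ∫_{0}^{π} ∫_{0}^{7} (4) · r dr dθ.

Inner integral (in r): ∫_{0}^{7} (4) · r dr = 98.

Outer integral (in θ): ∫_{0}^{π} (98) dθ = 98π.

Therefore ∬_D (4) dA = 98π.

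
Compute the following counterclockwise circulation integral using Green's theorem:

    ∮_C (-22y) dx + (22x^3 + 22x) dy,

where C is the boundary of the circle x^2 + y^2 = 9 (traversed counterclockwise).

Green's theorem converts the closed line integral into a double integral over the enclosed region D:

    ∮_C P dx + Q dy = ∬_D (∂Q/∂x - ∂P/∂y) dA.

Here P = -22y, Q = 22x^3 + 22x, so

    ∂Q/∂x = 66x^2 + 22,    ∂P/∂y = -22,
    ∂Q/∂x - ∂P/∂y = 66x^2 + 44.

D is the region x^2 + y^2 ≤ 9. Evaluating the double integral:

In polar coordinates (x = r cos θ, y = r sin θ, dA = r dr dθ) the integrand becomes 66r^2cos(θ)^2 + 44, so

    ∬_D (66x^2 + 44) dA = ∫_0^{2π} ∫_0^{3} (66r^2cos(θ)^2 + 44) · r dr dθ.

Inner (r from 0 to 3): 2673cos(θ)^2/2 + 198.
Outer (θ from 0 to 2π): 3465π/2.

Therefore ∮_C P dx + Q dy = 3465π/2.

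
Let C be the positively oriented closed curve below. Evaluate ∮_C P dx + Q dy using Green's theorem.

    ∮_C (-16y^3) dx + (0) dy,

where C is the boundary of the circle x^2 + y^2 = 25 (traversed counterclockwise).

Green's theorem converts the closed line integral into a double integral over the enclosed region D:

    ∮_C P dx + Q dy = ∬_D (∂Q/∂x - ∂P/∂y) dA.

Here P = -16y^3, Q = 0, so

    ∂Q/∂x = 0,    ∂P/∂y = -48y^2,
    ∂Q/∂x - ∂P/∂y = 48y^2.

D is the region x^2 + y^2 ≤ 25. Evaluating the double integral:

In polar coordinates (x = r cos θ, y = r sin θ, dA = r dr dθ) the integrand becomes 48r^2sin(θ)^2, so

    ∬_D (48y^2) dA = ∫_0^{2π} ∫_0^{5} (48r^2sin(θ)^2) · r dr dθ.

Inner (r from 0 to 5): 7500sin(θ)^2.
Outer (θ from 0 to 2π): 7500π.

Therefore ∮_C P dx + Q dy = 7500π.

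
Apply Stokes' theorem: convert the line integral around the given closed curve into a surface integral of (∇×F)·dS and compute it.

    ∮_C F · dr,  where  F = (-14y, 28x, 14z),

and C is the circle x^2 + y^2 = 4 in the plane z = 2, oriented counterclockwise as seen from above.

Let S be the flat disk x^2 + y^2 ≤ 4 in the plane z = 2, with upward unit normal n̂ = ẑ. By Stokes' theorem,

    ∮_C F · dr = ∬_S (∇ × F) · n̂ dS = ∬_D (curl F)_z dA,

where D is the disk x^2 + y^2 ≤ 4.

Compute the curl of F = (-14y, 28x, 14z):
    (∇ × F)_x = ∂F_z/∂y - ∂F_y/∂z = 0,
    (∇ × F)_y = ∂F_x/∂z - ∂F_z/∂x = 0,
    (∇ × F)_z = ∂F_y/∂x - ∂F_x/∂y = 42.

On z = 2, (curl F)_z = 42.

Convert to polar (x = r cos θ, y = r sin θ, dA = r dr dθ); the integrand becomes 42, so

    ∬_D (curl F)_z dA = ∫_0^{2π} ∫_0^{2} (42) · r dr dθ.

Inner (r from 0 to 2): 84.
Outer (θ from 0 to 2π): 168π.

Therefore ∮_C F · dr = 168π.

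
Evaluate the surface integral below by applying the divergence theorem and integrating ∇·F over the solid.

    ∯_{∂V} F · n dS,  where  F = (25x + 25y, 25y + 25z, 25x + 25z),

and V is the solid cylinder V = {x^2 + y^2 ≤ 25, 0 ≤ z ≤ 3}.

By the divergence theorem,

    ∯_{∂V} F · n dS = ∭_V (∇ · F) dV.

Compute the divergence:
    ∇ · F = ∂F_x/∂x + ∂F_y/∂y + ∂F_z/∂z = 25 + 25 + 25 = 75.

In cylindrical coordinates, x = r cos(θ), y = r sin(θ), z = z, dV = r dr dθ dz, with 0 ≤ r ≤ 5, 0 ≤ θ ≤ 2π, 0 ≤ z ≤ 3.

The integrand, after substitution and multiplying by the volume element, becomes (75) · r, so

    ∭_V (∇·F) dV = ∫_0^{2π} ∫_0^{5} ∫_0^{3} (75) · r dz dr dθ.

Inner (z from 0 to 3): 225r.
Middle (r from 0 to 5): 5625/2.
Outer (θ from 0 to 2π): 5625π.

Therefore ∯_{∂V} F · n dS = 5625π.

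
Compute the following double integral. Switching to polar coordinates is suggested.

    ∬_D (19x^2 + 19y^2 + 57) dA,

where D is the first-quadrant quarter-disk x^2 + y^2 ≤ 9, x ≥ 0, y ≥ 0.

The region D is 0 ≤ r ≤ 3, 0 ≤ θ ≤ π/2 in polar coordinates, where x = r cos(θ), y = r sin(θ), and dA = r dr dθ.

Under the substitution, the integrand becomes 19r^2 + 57, so

    ∬_D (19x^2 + 19y^2 + 57) dA = ∫_{0}^{π/2} ∫_{0}^{3} (19r^2 + 57) · r dr dθ.

Inner integral (in r): ∫_{0}^{3} (19r^2 + 57) · r dr = 2565/4.

Outer integral (in θ): ∫_{0}^{π/2} (2565/4) dθ = 2565π/8.

Therefore ∬_D (19x^2 + 19y^2 + 57) dA = 2565π/8.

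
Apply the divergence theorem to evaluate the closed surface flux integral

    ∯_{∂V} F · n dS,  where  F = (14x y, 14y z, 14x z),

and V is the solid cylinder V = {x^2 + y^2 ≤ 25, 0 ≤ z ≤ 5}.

By the divergence theorem,

    ∯_{∂V} F · n dS = ∭_V (∇ · F) dV.

Compute the divergence:
    ∇ · F = ∂F_x/∂x + ∂F_y/∂y + ∂F_z/∂z = 14y + 14z + 14x = 14x + 14y + 14z.

In cylindrical coordinates, x = r cos(θ), y = r sin(θ), z = z, dV = r dr dθ dz, with 0 ≤ r ≤ 5, 0 ≤ θ ≤ 2π, 0 ≤ z ≤ 5.

The integrand, after substitution and multiplying by the volume element, becomes (14sqrt(2)r sin(θ + π/4) + 14z) · r, so

    ∭_V (∇·F) dV = ∫_0^{2π} ∫_0^{5} ∫_0^{5} (14sqrt(2)r sin(θ + π/4) + 14z) · r dz dr dθ.

Inner (z from 0 to 5): 35r (2sqrt(2)r sin(θ + π/4) + 5).
Middle (r from 0 to 5): 8750sqrt(2)sin(θ + π/4)/3 + 4375/2.
Outer (θ from 0 to 2π): 4375π.

Therefore ∯_{∂V} F · n dS = 4375π.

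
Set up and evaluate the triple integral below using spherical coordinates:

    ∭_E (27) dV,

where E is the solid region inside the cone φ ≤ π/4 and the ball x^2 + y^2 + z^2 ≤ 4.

In spherical coordinates, x = ρ sin(φ) cos(θ), y = ρ sin(φ) sin(θ), z = ρ cos(φ), and dV = ρ^2 sin(φ) dρ dφ dθ.

The integrand becomes 27, so

    ∭_E (27) dV = ∫_{0}^{2π} ∫_{0}^{π/4} ∫_{0}^{2} (27) · ρ^2 sin(φ) dρ dφ dθ.

Inner (ρ): 72sin(φ).
Middle (φ): 72 - 36sqrt(2).
Outer (θ): 72π (2 - sqrt(2)).

Therefore the triple integral equals 72π (2 - sqrt(2)).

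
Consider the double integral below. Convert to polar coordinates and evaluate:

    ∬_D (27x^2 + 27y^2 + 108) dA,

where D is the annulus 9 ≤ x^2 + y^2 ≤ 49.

The region D is 3 ≤ r ≤ 7, 0 ≤ θ ≤ 2π in polar coordinates, where x = r cos(θ), y = r sin(θ), and dA = r dr dθ.

Under the substitution, the integrand becomes 27r^2 + 108, so

    ∬_D (27x^2 + 27y^2 + 108) dA = ∫_{0}^{2π} ∫_{3}^{7} (27r^2 + 108) · r dr dθ.

Inner integral (in r): ∫_{3}^{7} (27r^2 + 108) · r dr = 17820.

Outer integral (in θ): ∫_{0}^{2π} (17820) dθ = 35640π.

Therefore ∬_D (27x^2 + 27y^2 + 108) dA = 35640π.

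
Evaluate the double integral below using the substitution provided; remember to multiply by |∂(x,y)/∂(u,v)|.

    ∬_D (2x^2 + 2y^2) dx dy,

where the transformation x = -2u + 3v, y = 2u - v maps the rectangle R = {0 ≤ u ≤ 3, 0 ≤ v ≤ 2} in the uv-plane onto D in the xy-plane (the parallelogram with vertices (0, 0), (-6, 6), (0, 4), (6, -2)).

Compute the Jacobian determinant of (x, y) with respect to (u, v):

    ∂(x,y)/∂(u,v) = | -2  3 | = (-2)(-1) - (3)(2) = -4.
                   | 2  -1 |

Its absolute value is |J| = 4 (the area scaling factor).

Substituting x = -2u + 3v, y = 2u - v into the integrand,

    2x^2 + 2y^2 → 16u^2 - 32u v + 20v^2,

so the integral becomes

    ∬_R (16u^2 - 32u v + 20v^2) · |J| du dv = ∫_0^3 ∫_0^2 (64u^2 - 128u v + 80v^2) dv du.

Inner (v): 128u^2 - 256u + 640/3.
Outer (u): 640.

Therefore ∬_D (2x^2 + 2y^2) dx dy = 640.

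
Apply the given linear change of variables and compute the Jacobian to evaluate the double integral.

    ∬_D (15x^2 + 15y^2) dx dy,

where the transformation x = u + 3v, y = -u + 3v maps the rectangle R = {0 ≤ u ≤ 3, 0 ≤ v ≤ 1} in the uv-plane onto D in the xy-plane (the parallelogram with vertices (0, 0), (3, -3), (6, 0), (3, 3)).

Compute the Jacobian determinant of (x, y) with respect to (u, v):

    ∂(x,y)/∂(u,v) = | 1  3 | = (1)(3) - (3)(-1) = 6.
                   | -1  3 |

Its absolute value is |J| = 6 (the area scaling factor).

Substituting x = u + 3v, y = -u + 3v into the integrand,

    15x^2 + 15y^2 → 30u^2 + 270v^2,

so the integral becomes

    ∬_R (30u^2 + 270v^2) · |J| du dv = ∫_0^3 ∫_0^1 (180u^2 + 1620v^2) dv du.

Inner (v): 180u^2 + 540.
Outer (u): 3240.

Therefore ∬_D (15x^2 + 15y^2) dx dy = 3240.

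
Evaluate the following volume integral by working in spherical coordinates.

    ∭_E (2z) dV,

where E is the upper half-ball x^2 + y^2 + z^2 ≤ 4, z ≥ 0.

In spherical coordinates, x = ρ sin(φ) cos(θ), y = ρ sin(φ) sin(θ), z = ρ cos(φ), and dV = ρ^2 sin(φ) dρ dφ dθ.

The integrand becomes 2ρ cos(φ), so

    ∭_E (2z) dV = ∫_{0}^{2π} ∫_{0}^{π/2} ∫_{0}^{2} (2ρ cos(φ)) · ρ^2 sin(φ) dρ dφ dθ.

Inner (ρ): 4sin(2φ).
Middle (φ): 4.
Outer (θ): 8π.

Therefore the triple integral equals 8π.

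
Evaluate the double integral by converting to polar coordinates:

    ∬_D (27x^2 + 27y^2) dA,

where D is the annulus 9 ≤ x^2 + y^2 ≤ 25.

The region D is 3 ≤ r ≤ 5, 0 ≤ θ ≤ 2π in polar coordinates, where x = r cos(θ), y = r sin(θ), and dA = r dr dθ.

Under the substitution, the integrand becomes 27r^2, so

    ∬_D (27x^2 + 27y^2) dA = ∫_{0}^{2π} ∫_{3}^{5} (27r^2) · r dr dθ.

Inner integral (in r): ∫_{3}^{5} (27r^2) · r dr = 3672.

Outer integral (in θ): ∫_{0}^{2π} (3672) dθ = 7344π.

Therefore ∬_D (27x^2 + 27y^2) dA = 7344π.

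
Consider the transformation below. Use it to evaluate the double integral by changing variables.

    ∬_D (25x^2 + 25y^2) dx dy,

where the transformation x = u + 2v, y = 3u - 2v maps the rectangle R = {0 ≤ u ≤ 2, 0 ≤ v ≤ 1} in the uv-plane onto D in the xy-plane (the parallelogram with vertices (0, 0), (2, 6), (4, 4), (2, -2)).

Compute the Jacobian determinant of (x, y) with respect to (u, v):

    ∂(x,y)/∂(u,v) = | 1  2 | = (1)(-2) - (2)(3) = -8.
                   | 3  -2 |

Its absolute value is |J| = 8 (the area scaling factor).

Substituting x = u + 2v, y = 3u - 2v into the integrand,

    25x^2 + 25y^2 → 250u^2 - 200u v + 200v^2,

so the integral becomes

    ∬_R (250u^2 - 200u v + 200v^2) · |J| du dv = ∫_0^2 ∫_0^1 (2000u^2 - 1600u v + 1600v^2) dv du.

Inner (v): 2000u^2 - 800u + 1600/3.
Outer (u): 4800.

Therefore ∬_D (25x^2 + 25y^2) dx dy = 4800.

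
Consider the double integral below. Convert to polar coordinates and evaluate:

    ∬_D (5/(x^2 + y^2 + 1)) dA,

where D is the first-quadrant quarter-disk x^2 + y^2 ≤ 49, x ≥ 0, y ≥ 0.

The region D is 0 ≤ r ≤ 7, 0 ≤ θ ≤ π/2 in polar coordinates, where x = r cos(θ), y = r sin(θ), and dA = r dr dθ.

Under the substitution, the integrand becomes 5/(r^2 + 1), so

    ∬_D (5/(x^2 + y^2 + 1)) dA = ∫_{0}^{π/2} ∫_{0}^{7} (5/(r^2 + 1)) · r dr dθ.

Inner integral (in r): ∫_{0}^{7} (5/(r^2 + 1)) · r dr = 5log(50)/2.

Outer integral (in θ): ∫_{0}^{π/2} (5log(50)/2) dθ = 5π log(50)/4.

Therefore ∬_D (5/(x^2 + y^2 + 1)) dA = 5π log(50)/4.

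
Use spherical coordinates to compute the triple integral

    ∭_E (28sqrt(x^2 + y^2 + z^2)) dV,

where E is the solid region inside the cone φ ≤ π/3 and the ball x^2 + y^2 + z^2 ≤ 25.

In spherical coordinates, x = ρ sin(φ) cos(θ), y = ρ sin(φ) sin(θ), z = ρ cos(φ), and dV = ρ^2 sin(φ) dρ dφ dθ.

The integrand becomes 28ρ, so

    ∭_E (28sqrt(x^2 + y^2 + z^2)) dV = ∫_{0}^{2π} ∫_{0}^{π/3} ∫_{0}^{5} (28ρ) · ρ^2 sin(φ) dρ dφ dθ.

Inner (ρ): 4375sin(φ).
Middle (φ): 4375/2.
Outer (θ): 4375π.

Therefore the triple integral equals 4375π.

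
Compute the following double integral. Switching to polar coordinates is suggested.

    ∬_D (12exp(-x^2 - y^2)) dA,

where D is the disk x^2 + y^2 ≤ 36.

The region D is 0 ≤ r ≤ 6, 0 ≤ θ ≤ 2π in polar coordinates, where x = r cos(θ), y = r sin(θ), and dA = r dr dθ.

Under the substitution, the integrand becomes 12exp(-r^2), so

    ∬_D (12exp(-x^2 - y^2)) dA = ∫_{0}^{2π} ∫_{0}^{6} (12exp(-r^2)) · r dr dθ.

Inner integral (in r): ∫_{0}^{6} (12exp(-r^2)) · r dr = 6 - 6exp(-36).

Outer integral (in θ): ∫_{0}^{2π} (6 - 6exp(-36)) dθ = -12π exp(-36) + 12π.

Therefore ∬_D (12exp(-x^2 - y^2)) dA = -12π exp(-36) + 12π.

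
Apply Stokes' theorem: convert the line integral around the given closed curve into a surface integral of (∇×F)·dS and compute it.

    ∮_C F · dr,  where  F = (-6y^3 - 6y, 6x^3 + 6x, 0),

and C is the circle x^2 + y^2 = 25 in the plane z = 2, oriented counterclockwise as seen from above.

Let S be the flat disk x^2 + y^2 ≤ 25 in the plane z = 2, with upward unit normal n̂ = ẑ. By Stokes' theorem,

    ∮_C F · dr = ∬_S (∇ × F) · n̂ dS = ∬_D (curl F)_z dA,

where D is the disk x^2 + y^2 ≤ 25.

Compute the curl of F = (-6y^3 - 6y, 6x^3 + 6x, 0):
    (∇ × F)_x = ∂F_z/∂y - ∂F_y/∂z = 0,
    (∇ × F)_y = ∂F_x/∂z - ∂F_z/∂x = 0,
    (∇ × F)_z = ∂F_y/∂x - ∂F_x/∂y = 18x^2 + 18y^2 + 12.

On z = 2, (curl F)_z = 18x^2 + 18y^2 + 12.

Convert to polar (x = r cos θ, y = r sin θ, dA = r dr dθ); the integrand becomes 18r^2 + 12, so

    ∬_D (curl F)_z dA = ∫_0^{2π} ∫_0^{5} (18r^2 + 12) · r dr dθ.

Inner (r from 0 to 5): 5925/2.
Outer (θ from 0 to 2π): 5925π.

Therefore ∮_C F · dr = 5925π.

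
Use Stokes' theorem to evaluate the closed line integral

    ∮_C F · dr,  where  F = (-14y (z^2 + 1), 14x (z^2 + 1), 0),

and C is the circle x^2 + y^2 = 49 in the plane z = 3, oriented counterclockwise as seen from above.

Let S be the flat disk x^2 + y^2 ≤ 49 in the plane z = 3, with upward unit normal n̂ = ẑ. By Stokes' theorem,

    ∮_C F · dr = ∬_S (∇ × F) · n̂ dS = ∬_D (curl F)_z dA,

where D is the disk x^2 + y^2 ≤ 49.

Compute the curl of F = (-14y (z^2 + 1), 14x (z^2 + 1), 0):
    (∇ × F)_x = ∂F_z/∂y - ∂F_y/∂z = -28x z,
    (∇ × F)_y = ∂F_x/∂z - ∂F_z/∂x = -28y z,
    (∇ × F)_z = ∂F_y/∂x - ∂F_x/∂y = 28z^2 + 28.

On z = 3, (curl F)_z = 280.

Convert to polar (x = r cos θ, y = r sin θ, dA = r dr dθ); the integrand becomes 280, so

    ∬_D (curl F)_z dA = ∫_0^{2π} ∫_0^{7} (280) · r dr dθ.

Inner (r from 0 to 7): 6860.
Outer (θ from 0 to 2π): 13720π.

Therefore ∮_C F · dr = 13720π.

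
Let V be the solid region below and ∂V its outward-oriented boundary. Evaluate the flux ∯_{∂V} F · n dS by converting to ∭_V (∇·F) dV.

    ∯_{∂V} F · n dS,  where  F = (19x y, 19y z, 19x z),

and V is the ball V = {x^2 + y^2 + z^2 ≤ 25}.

By the divergence theorem,

    ∯_{∂V} F · n dS = ∭_V (∇ · F) dV.

Compute the divergence:
    ∇ · F = ∂F_x/∂x + ∂F_y/∂y + ∂F_z/∂z = 19y + 19z + 19x = 19x + 19y + 19z.

In spherical coordinates, x = ρ sin(φ) cos(θ), y = ρ sin(φ) sin(θ), z = ρ cos(φ), dV = ρ^2 sin(φ) dρ dφ dθ, with 0 ≤ ρ ≤ 5, 0 ≤ φ ≤ π, 0 ≤ θ ≤ 2π.

The integrand, after substitution and multiplying by the volume element, becomes (19ρ (sqrt(2)sin(φ)sin(θ + π/4) + cos(φ))) · ρ^2 sin(φ), so

    ∭_V (∇·F) dV = ∫_0^{2π} ∫_0^{π} ∫_0^{5} (19ρ (sqrt(2)sin(φ)sin(θ + π/4) + cos(φ))) · ρ^2 sin(φ) dρ dφ dθ.

Inner (ρ from 0 to 5): 11875(sqrt(2)sin(φ)sin(θ + π/4) + cos(φ))sin(φ)/4.
Middle (φ from 0 to π): 11875sqrt(2)π sin(θ + π/4)/8.
Outer (θ from 0 to 2π): 0.

Therefore ∯_{∂V} F · n dS = 0.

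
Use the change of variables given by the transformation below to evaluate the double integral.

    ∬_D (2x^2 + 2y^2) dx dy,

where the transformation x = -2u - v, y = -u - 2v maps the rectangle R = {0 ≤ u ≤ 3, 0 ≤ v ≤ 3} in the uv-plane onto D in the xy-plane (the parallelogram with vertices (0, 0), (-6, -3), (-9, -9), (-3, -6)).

Compute the Jacobian determinant of (x, y) with respect to (u, v):

    ∂(x,y)/∂(u,v) = | -2  -1 | = (-2)(-2) - (-1)(-1) = 3.
                   | -1  -2 |

Its absolute value is |J| = 3 (the area scaling factor).

Substituting x = -2u - v, y = -u - 2v into the integrand,

    2x^2 + 2y^2 → 10u^2 + 16u v + 10v^2,

so the integral becomes

    ∬_R (10u^2 + 16u v + 10v^2) · |J| du dv = ∫_0^3 ∫_0^3 (30u^2 + 48u v + 30v^2) dv du.

Inner (v): 90u^2 + 216u + 270.
Outer (u): 2592.

Therefore ∬_D (2x^2 + 2y^2) dx dy = 2592.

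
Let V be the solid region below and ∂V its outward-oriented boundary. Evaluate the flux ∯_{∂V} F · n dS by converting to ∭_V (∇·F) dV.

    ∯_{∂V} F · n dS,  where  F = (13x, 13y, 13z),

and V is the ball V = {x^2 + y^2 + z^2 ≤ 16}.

By the divergence theorem,

    ∯_{∂V} F · n dS = ∭_V (∇ · F) dV.

Compute the divergence:
    ∇ · F = ∂F_x/∂x + ∂F_y/∂y + ∂F_z/∂z = 13 + 13 + 13 = 39.

In spherical coordinates, x = ρ sin(φ) cos(θ), y = ρ sin(φ) sin(θ), z = ρ cos(φ), dV = ρ^2 sin(φ) dρ dφ dθ, with 0 ≤ ρ ≤ 4, 0 ≤ φ ≤ π, 0 ≤ θ ≤ 2π.

The integrand, after substitution and multiplying by the volume element, becomes (39) · ρ^2 sin(φ), so

    ∭_V (∇·F) dV = ∫_0^{2π} ∫_0^{π} ∫_0^{4} (39) · ρ^2 sin(φ) dρ dφ dθ.

Inner (ρ from 0 to 4): 832sin(φ).
Middle (φ from 0 to π): 1664.
Outer (θ from 0 to 2π): 3328π.

Therefore ∯_{∂V} F · n dS = 3328π.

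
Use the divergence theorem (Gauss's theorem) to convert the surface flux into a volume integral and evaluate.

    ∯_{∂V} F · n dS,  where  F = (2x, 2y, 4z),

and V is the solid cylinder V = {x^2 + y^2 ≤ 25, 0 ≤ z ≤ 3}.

By the divergence theorem,

    ∯_{∂V} F · n dS = ∭_V (∇ · F) dV.

Compute the divergence:
    ∇ · F = ∂F_x/∂x + ∂F_y/∂y + ∂F_z/∂z = 2 + 2 + 4 = 8.

In cylindrical coordinates, x = r cos(θ), y = r sin(θ), z = z, dV = r dr dθ dz, with 0 ≤ r ≤ 5, 0 ≤ θ ≤ 2π, 0 ≤ z ≤ 3.

The integrand, after substitution and multiplying by the volume element, becomes (8) · r, so

    ∭_V (∇·F) dV = ∫_0^{2π} ∫_0^{5} ∫_0^{3} (8) · r dz dr dθ.

Inner (z from 0 to 3): 24r.
Middle (r from 0 to 5): 300.
Outer (θ from 0 to 2π): 600π.

Therefore ∯_{∂V} F · n dS = 600π.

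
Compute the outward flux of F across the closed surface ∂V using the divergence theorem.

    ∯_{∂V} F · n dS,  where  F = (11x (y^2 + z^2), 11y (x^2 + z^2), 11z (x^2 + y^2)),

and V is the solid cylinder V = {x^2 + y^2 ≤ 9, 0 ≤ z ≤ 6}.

By the divergence theorem,

    ∯_{∂V} F · n dS = ∭_V (∇ · F) dV.

Compute the divergence:
    ∇ · F = ∂F_x/∂x + ∂F_y/∂y + ∂F_z/∂z = 11y^2 + 11z^2 + 11x^2 + 11z^2 + 11x^2 + 11y^2 = 22x^2 + 22y^2 + 22z^2.

In cylindrical coordinates, x = r cos(θ), y = r sin(θ), z = z, dV = r dr dθ dz, with 0 ≤ r ≤ 3, 0 ≤ θ ≤ 2π, 0 ≤ z ≤ 6.

The integrand, after substitution and multiplying by the volume element, becomes (22r^2 + 22z^2) · r, so

    ∭_V (∇·F) dV = ∫_0^{2π} ∫_0^{3} ∫_0^{6} (22r^2 + 22z^2) · r dz dr dθ.

Inner (z from 0 to 6): 132r (r^2 + 12).
Middle (r from 0 to 3): 9801.
Outer (θ from 0 to 2π): 19602π.

Therefore ∯_{∂V} F · n dS = 19602π.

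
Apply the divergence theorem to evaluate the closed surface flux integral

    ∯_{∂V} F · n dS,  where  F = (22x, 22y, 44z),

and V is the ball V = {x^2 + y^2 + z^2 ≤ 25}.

By the divergence theorem,

    ∯_{∂V} F · n dS = ∭_V (∇ · F) dV.

Compute the divergence:
    ∇ · F = ∂F_x/∂x + ∂F_y/∂y + ∂F_z/∂z = 22 + 22 + 44 = 88.

In spherical coordinates, x = ρ sin(φ) cos(θ), y = ρ sin(φ) sin(θ), z = ρ cos(φ), dV = ρ^2 sin(φ) dρ dφ dθ, with 0 ≤ ρ ≤ 5, 0 ≤ φ ≤ π, 0 ≤ θ ≤ 2π.

The integrand, after substitution and multiplying by the volume element, becomes (88) · ρ^2 sin(φ), so

    ∭_V (∇·F) dV = ∫_0^{2π} ∫_0^{π} ∫_0^{5} (88) · ρ^2 sin(φ) dρ dφ dθ.

Inner (ρ from 0 to 5): 11000sin(φ)/3.
Middle (φ from 0 to π): 22000/3.
Outer (θ from 0 to 2π): 44000π/3.

Therefore ∯_{∂V} F · n dS = 44000π/3.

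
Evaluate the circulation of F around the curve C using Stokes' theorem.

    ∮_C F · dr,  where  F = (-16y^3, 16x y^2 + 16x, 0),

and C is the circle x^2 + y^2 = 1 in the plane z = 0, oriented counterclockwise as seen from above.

Let S be the flat disk x^2 + y^2 ≤ 1 in the plane z = 0, with upward unit normal n̂ = ẑ. By Stokes' theorem,

    ∮_C F · dr = ∬_S (∇ × F) · n̂ dS = ∬_D (curl F)_z dA,

where D is the disk x^2 + y^2 ≤ 1.

Compute the curl of F = (-16y^3, 16x y^2 + 16x, 0):
    (∇ × F)_x = ∂F_z/∂y - ∂F_y/∂z = 0,
    (∇ × F)_y = ∂F_x/∂z - ∂F_z/∂x = 0,
    (∇ × F)_z = ∂F_y/∂x - ∂F_x/∂y = 64y^2 + 16.

On z = 0, (curl F)_z = 64y^2 + 16.

Convert to polar (x = r cos θ, y = r sin θ, dA = r dr dθ); the integrand becomes 64r^2sin(θ)^2 + 16, so

    ∬_D (curl F)_z dA = ∫_0^{2π} ∫_0^{1} (64r^2sin(θ)^2 + 16) · r dr dθ.

Inner (r from 0 to 1): 16 - 8cos(2θ).
Outer (θ from 0 to 2π): 32π.

Therefore ∮_C F · dr = 32π.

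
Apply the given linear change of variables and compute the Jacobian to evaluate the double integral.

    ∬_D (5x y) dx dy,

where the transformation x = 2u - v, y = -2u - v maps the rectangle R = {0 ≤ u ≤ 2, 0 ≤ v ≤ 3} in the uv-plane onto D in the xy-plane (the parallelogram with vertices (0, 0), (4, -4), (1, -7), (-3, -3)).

Compute the Jacobian determinant of (x, y) with respect to (u, v):

    ∂(x,y)/∂(u,v) = | 2  -1 | = (2)(-1) - (-1)(-2) = -4.
                   | -2  -1 |

Its absolute value is |J| = 4 (the area scaling factor).

Substituting x = 2u - v, y = -2u - v into the integrand,

    5x y → -20u^2 + 5v^2,

so the integral becomes

    ∬_R (-20u^2 + 5v^2) · |J| du dv = ∫_0^2 ∫_0^3 (-80u^2 + 20v^2) dv du.

Inner (v): 180 - 240u^2.
Outer (u): -280.

Therefore ∬_D (5x y) dx dy = -280.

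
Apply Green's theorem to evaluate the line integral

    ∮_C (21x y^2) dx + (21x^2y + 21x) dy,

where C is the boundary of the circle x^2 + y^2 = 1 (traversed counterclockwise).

Green's theorem converts the closed line integral into a double integral over the enclosed region D:

    ∮_C P dx + Q dy = ∬_D (∂Q/∂x - ∂P/∂y) dA.

Here P = 21x y^2, Q = 21x^2y + 21x, so

    ∂Q/∂x = 42x y + 21,    ∂P/∂y = 42x y,
    ∂Q/∂x - ∂P/∂y = 21.

D is the region x^2 + y^2 ≤ 1. Evaluating the double integral:

In polar coordinates (x = r cos θ, y = r sin θ, dA = r dr dθ) the integrand becomes 21, so

    ∬_D (21) dA = ∫_0^{2π} ∫_0^{1} (21) · r dr dθ.

Inner (r from 0 to 1): 21/2.
Outer (θ from 0 to 2π): 21π.

Therefore ∮_C P dx + Q dy = 21π.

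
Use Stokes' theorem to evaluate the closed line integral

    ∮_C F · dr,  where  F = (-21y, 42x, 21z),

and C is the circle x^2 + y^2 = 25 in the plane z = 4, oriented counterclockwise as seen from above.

Let S be the flat disk x^2 + y^2 ≤ 25 in the plane z = 4, with upward unit normal n̂ = ẑ. By Stokes' theorem,

    ∮_C F · dr = ∬_S (∇ × F) · n̂ dS = ∬_D (curl F)_z dA,

where D is the disk x^2 + y^2 ≤ 25.

Compute the curl of F = (-21y, 42x, 21z):
    (∇ × F)_x = ∂F_z/∂y - ∂F_y/∂z = 0,
    (∇ × F)_y = ∂F_x/∂z - ∂F_z/∂x = 0,
    (∇ × F)_z = ∂F_y/∂x - ∂F_x/∂y = 63.

On z = 4, (curl F)_z = 63.

Convert to polar (x = r cos θ, y = r sin θ, dA = r dr dθ); the integrand becomes 63, so

    ∬_D (curl F)_z dA = ∫_0^{2π} ∫_0^{5} (63) · r dr dθ.

Inner (r from 0 to 5): 1575/2.
Outer (θ from 0 to 2π): 1575π.

Therefore ∮_C F · dr = 1575π.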